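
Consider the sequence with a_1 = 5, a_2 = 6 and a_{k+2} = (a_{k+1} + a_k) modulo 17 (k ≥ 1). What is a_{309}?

6

Computing terms: a_1 = 5,  a_2 = 6,  a_3 = 11,  a_4 = 0,  a_5 = 11,  a_6 = 11,  a_7 = 5,  a_8 = 16,  a_9 = 4,  a_{10} = 3,  a_{11} = 7,  a_{12} = 10,  a_{13} = 0,  a_{14} = 10,  a_{15} = 10,  a_{16} = 3,  a_{17} = 13,  a_{18} = 16,  a_{19} = 12,  a_{20} = 11,  a_{21} = 6,  a_{22} = 0,  a_{23} = 6,  a_{24} = 6,  a_{25} = 12,  a_{26} = 1,  a_{27} = 13,  a_{28} = 14,  a_{29} = 10,  a_{30} = 7,  a_{31} = 0,  a_{32} = 7,  a_{33} = 7,  a_{34} = 14,  a_{35} = 4,  a_{36} = 1,  a_{37} = 5,  a_{38} = 6.
The sequence repeats with period 36.
So a_{309} = a_{1 + ((309-1) mod 36)} = a_{21} = 6.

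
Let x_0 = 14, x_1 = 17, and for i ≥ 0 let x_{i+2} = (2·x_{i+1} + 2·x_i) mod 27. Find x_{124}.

Computing terms: x_0 = 14,  x_1 = 17,  x_2 = 8,  x_3 = 23,  x_4 = 8,  x_5 = 8,  x_6 = 5,  x_7 = 26,  x_8 = 8,  x_9 = 14,  x_{10} = 17.
The sequence repeats with period 9.
(124 - 0) mod 9 = 7, so x_{124} = x_7 = 26.

26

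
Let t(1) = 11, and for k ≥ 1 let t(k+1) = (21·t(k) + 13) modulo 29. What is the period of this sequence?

We have t(1) = 11,  t(2) = 12,  t(3) = 4,  t(4) = 10,  t(5) = 20,  t(6) = 27,  t(7) = 0,  t(8) = 13,  t(9) = 25,  t(10) = 16,  t(11) = 1,  t(12) = 5,  t(13) = 2,  t(14) = 26,  t(15) = 8,  t(16) = 7,  t(17) = 15,  t(18) = 9,  t(19) = 28,  t(20) = 21,  t(21) = 19,  t(22) = 6,  t(23) = 23,  t(24) = 3,  t(25) = 18,  t(26) = 14,  t(27) = 17,  t(28) = 22,  t(29) = 11.
Since t(29) = t(1) = 11, the sequence is periodic with period 28.

28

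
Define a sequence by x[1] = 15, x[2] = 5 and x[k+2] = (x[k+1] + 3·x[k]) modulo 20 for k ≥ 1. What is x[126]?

10

Listing terms: x[1] = 15; x[2] = 5; x[3] = 10; x[4] = 5; x[5] = 15; x[6] = 10; x[7] = 15; x[8] = 5.
Since (x[7], x[8]) = (x[1], x[2]) = (15, 5) (two consecutive terms determine the rest), the sequence is periodic with period 6.
(126 - 1) mod 6 = 5, so x[126] = x[6] = 10.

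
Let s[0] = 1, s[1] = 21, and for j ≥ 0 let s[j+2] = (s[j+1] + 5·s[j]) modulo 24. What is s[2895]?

11

s[0] = 1,  s[1] = 21,  s[2] = 2,  s[3] = 11,  s[4] = 21,  s[5] = 4,  s[6] = 13,  s[7] = 9,  s[8] = 2,  s[9] = 23,  s[10] = 9,  s[11] = 4,  s[12] = 1,  s[13] = 21.
The sequence repeats with period 12.
(2895 - 0) mod 12 = 3, so s[2895] = s[3] = 11.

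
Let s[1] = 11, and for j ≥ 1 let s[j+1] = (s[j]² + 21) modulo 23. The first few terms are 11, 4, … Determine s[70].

Computing terms: s[1] = 11, s[2] = 4, s[3] = 14, s[4] = 10, s[5] = 6, s[6] = 11.
Since s[6] = s[1] = 11, the sequence is periodic with period 5.
(70 - 1) mod 5 = 4, so s[70] = s[5] = 6.

6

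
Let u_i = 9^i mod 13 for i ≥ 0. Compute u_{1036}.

u_0 = 1, u_1 = 9, u_2 = 3, u_3 = 1.
Since u_3 = u_0 = 1, the sequence is periodic with period 3.
So u_{1036} = u_{0 + ((1036-0) mod 3)} = u_1 = 9.

9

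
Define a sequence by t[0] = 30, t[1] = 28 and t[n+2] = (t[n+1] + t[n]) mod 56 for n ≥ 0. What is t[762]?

t[0] = 30, t[1] = 28, t[2] = 2, t[3] = 30, t[4] = 32, t[5] = 6, t[6] = 38, t[7] = 44, t[8] = 26, t[9] = 14, t[10] = 40, t[11] = 54, t[12] = 38, t[13] = 36, t[14] = 18, t[15] = 54, t[16] = 16, t[17] = 14, t[18] = 30, t[19] = 44, t[20] = 18, t[21] = 6, t[22] = 24, t[23] = 30, t[24] = 54, t[25] = 28, t[26] = 26, t[27] = 54, t[28] = 24, t[29] = 22, t[30] = 46, t[31] = 12, t[32] = 2, t[33] = 14, t[34] = 16, t[35] = 30, t[36] = 46, t[37] = 20, t[38] = 10, t[39] = 30, t[40] = 40, t[41] = 14, t[42] = 54, t[43] = 12, t[44] = 10, t[45] = 22, t[46] = 32, t[47] = 54, t[48] = 30, t[49] = 28.
Since (t[48], t[49]) = (t[0], t[1]) = (30, 28) (two consecutive terms determine the rest), the sequence is periodic with period 48.
So t[762] = t[0 + ((762-0) mod 48)] = t[42] = 54.

54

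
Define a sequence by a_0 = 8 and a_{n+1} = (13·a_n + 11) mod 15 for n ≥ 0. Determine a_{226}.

We have a_0 = 8, a_1 = 10, a_2 = 6, a_3 = 14, a_4 = 13, a_5 = 0, a_6 = 11, a_7 = 4, a_8 = 3, a_9 = 5, a_{10} = 1, a_{11} = 9, a_{12} = 8.
The sequence repeats with period 12.
(226 - 0) mod 12 = 10, so a_{226} = a_{10} = 1.

1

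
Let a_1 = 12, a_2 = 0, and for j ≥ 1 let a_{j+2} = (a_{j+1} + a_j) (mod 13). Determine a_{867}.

11

We have a_1 = 12, a_2 = 0, a_3 = 12, a_4 = 12, a_5 = 11, a_6 = 10, a_7 = 8, a_8 = 5, a_9 = 0, a_{10} = 5, a_{11} = 5, a_{12} = 10, a_{13} = 2, a_{14} = 12, a_{15} = 1, a_{16} = 0, a_{17} = 1, a_{18} = 1, a_{19} = 2, a_{20} = 3, a_{21} = 5, a_{22} = 8, a_{23} = 0, a_{24} = 8, a_{25} = 8, a_{26} = 3, a_{27} = 11, a_{28} = 1, a_{29} = 12, a_{30} = 0.
The sequence repeats with period 28.
So a_{867} = a_{1 + ((867-1) mod 28)} = a_{27} = 11.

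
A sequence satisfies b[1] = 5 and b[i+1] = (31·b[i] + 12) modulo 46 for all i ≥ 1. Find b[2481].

17

Computing terms: b[1] = 5; b[2] = 29; b[3] = 37; b[4] = 9; b[5] = 15; b[6] = 17; b[7] = 33; b[8] = 23; b[9] = 35; b[10] = 39; b[11] = 25; b[12] = 5.
The sequence repeats with period 11.
So b[2481] = b[1 + ((2481-1) mod 11)] = b[6] = 17.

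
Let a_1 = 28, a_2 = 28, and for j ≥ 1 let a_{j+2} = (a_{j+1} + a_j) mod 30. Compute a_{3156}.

6

We have a_1 = 28; a_2 = 28; a_3 = 26; a_4 = 24; a_5 = 20; a_6 = 14; a_7 = 4; a_8 = 18; a_9 = 22; a_{10} = 10; a_{11} = 2; a_{12} = 12; a_{13} = 14; a_{14} = 26; a_{15} = 10; a_{16} = 6; a_{17} = 16; a_{18} = 22; a_{19} = 8; a_{20} = 0; a_{21} = 8; a_{22} = 8; a_{23} = 16; a_{24} = 24; a_{25} = 10; a_{26} = 4; a_{27} = 14; a_{28} = 18; a_{29} = 2; a_{30} = 20; a_{31} = 22; a_{32} = 12; a_{33} = 4; a_{34} = 16; a_{35} = 20; a_{36} = 6; a_{37} = 26; a_{38} = 2; a_{39} = 28; a_{40} = 0; a_{41} = 28; a_{42} = 28.
The sequence repeats with period 40.
So a_{3156} = a_{1 + ((3156-1) mod 40)} = a_{36} = 6.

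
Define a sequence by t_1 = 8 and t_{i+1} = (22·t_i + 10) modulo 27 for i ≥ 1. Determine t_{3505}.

Computing terms: t_1 = 8,  t_2 = 24,  t_3 = 25,  t_4 = 20,  t_5 = 18,  t_6 = 1,  t_7 = 5,  t_8 = 12,  t_9 = 4,  t_{10} = 17,  t_{11} = 6,  t_{12} = 7,  t_{13} = 2,  t_{14} = 0,  t_{15} = 10,  t_{16} = 14,  t_{17} = 21,  t_{18} = 13,  t_{19} = 26,  t_{20} = 15,  t_{21} = 16,  t_{22} = 11,  t_{23} = 9,  t_{24} = 19,  t_{25} = 23,  t_{26} = 3,  t_{27} = 22,  t_{28} = 8.
Since t_{28} = t_1 = 8, the sequence is periodic with period 27.
(3505 - 1) mod 27 = 21, so t_{3505} = t_{22} = 11.

11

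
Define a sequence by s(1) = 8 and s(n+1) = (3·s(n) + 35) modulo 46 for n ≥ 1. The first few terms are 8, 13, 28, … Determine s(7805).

38

Computing terms: s(1) = 8, s(2) = 13, s(3) = 28, s(4) = 27, s(5) = 24, s(6) = 15, s(7) = 34, s(8) = 45, s(9) = 32, s(10) = 39, s(11) = 14, s(12) = 31, s(13) = 36, s(14) = 5, s(15) = 4, s(16) = 1, s(17) = 38, s(18) = 11, s(19) = 22, s(20) = 9, s(21) = 16, s(22) = 37, s(23) = 8.
The sequence repeats with period 22.
So s(7805) = s(1 + ((7805-1) mod 22)) = s(17) = 38.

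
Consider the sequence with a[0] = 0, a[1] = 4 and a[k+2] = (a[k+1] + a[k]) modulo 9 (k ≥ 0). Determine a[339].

a[0] = 0,  a[1] = 4,  a[2] = 4,  a[3] = 8,  a[4] = 3,  a[5] = 2,  a[6] = 5,  a[7] = 7,  a[8] = 3,  a[9] = 1,  a[10] = 4,  a[11] = 5,  a[12] = 0,  a[13] = 5,  a[14] = 5,  a[15] = 1,  a[16] = 6,  a[17] = 7,  a[18] = 4,  a[19] = 2,  a[20] = 6,  a[21] = 8,  a[22] = 5,  a[23] = 4,  a[24] = 0,  a[25] = 4.
The sequence repeats with period 24.
(339 - 0) mod 24 = 3, so a[339] = a[3] = 8.

8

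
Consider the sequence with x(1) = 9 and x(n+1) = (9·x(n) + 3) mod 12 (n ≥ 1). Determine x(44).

We have x(1) = 9, x(2) = 0, x(3) = 3, x(4) = 6, x(5) = 9.
Since x(5) = x(1) = 9, the sequence is periodic with period 4.
(44 - 1) mod 4 = 3, so x(44) = x(4) = 6.

6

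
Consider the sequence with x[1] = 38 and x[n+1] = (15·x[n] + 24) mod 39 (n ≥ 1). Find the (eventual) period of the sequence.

12

Listing terms: x[1] = 38,  x[2] = 9,  x[3] = 3,  x[4] = 30,  x[5] = 6,  x[6] = 36,  x[7] = 18,  x[8] = 21,  x[9] = 27,  x[10] = 0,  x[11] = 24,  x[12] = 33,  x[13] = 12,  x[14] = 9.
Since x[14] = x[2] = 9, the sequence is eventually periodic: after a pre-period of length 1 it cycles with period 12.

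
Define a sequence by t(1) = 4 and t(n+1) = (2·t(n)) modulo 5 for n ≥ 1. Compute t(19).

1

Listing terms: t(1) = 4; t(2) = 3; t(3) = 1; t(4) = 2; t(5) = 4.
The sequence repeats with period 4.
So t(19) = t(1 + ((19-1) mod 4)) = t(3) = 1.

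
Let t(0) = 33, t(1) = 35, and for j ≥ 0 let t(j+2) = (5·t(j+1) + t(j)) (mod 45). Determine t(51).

We have t(0) = 33, t(1) = 35, t(2) = 28, t(3) = 40, t(4) = 3, t(5) = 10, t(6) = 8, t(7) = 5, t(8) = 33, t(9) = 35.
The sequence repeats with period 8.
So t(51) = t(0 + ((51-0) mod 8)) = t(3) = 40.

40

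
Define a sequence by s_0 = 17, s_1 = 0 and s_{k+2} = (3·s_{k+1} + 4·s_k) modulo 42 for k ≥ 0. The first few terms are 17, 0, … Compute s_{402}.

Listing terms: s_0 = 17, s_1 = 0, s_2 = 26, s_3 = 36, s_4 = 2, s_5 = 24, s_6 = 38, s_7 = 0, s_8 = 26.
Since (s_7, s_8) = (s_1, s_2) = (0, 26) (two consecutive terms determine the rest), the sequence is eventually periodic: after a pre-period of length 1 it cycles with period 6.
For k ≥ 1, s_k depends only on (k - 1) mod 6. (402 - 1) mod 6 = 5, so s_{402} = s_6 = 38.

38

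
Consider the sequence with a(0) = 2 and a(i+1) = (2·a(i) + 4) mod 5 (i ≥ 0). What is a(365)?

3

a(0) = 2; a(1) = 3; a(2) = 0; a(3) = 4; a(4) = 2.
The sequence repeats with period 4.
So a(365) = a(0 + ((365-0) mod 4)) = a(1) = 3.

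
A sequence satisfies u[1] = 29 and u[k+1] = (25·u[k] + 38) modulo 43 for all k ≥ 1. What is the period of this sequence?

u[1] = 29,  u[2] = 32,  u[3] = 21,  u[4] = 4,  u[5] = 9,  u[6] = 5,  u[7] = 34,  u[8] = 28,  u[9] = 7,  u[10] = 41,  u[11] = 31,  u[12] = 39,  u[13] = 24,  u[14] = 36,  u[15] = 35,  u[16] = 10,  u[17] = 30,  u[18] = 14,  u[19] = 1,  u[20] = 20,  u[21] = 22,  u[22] = 29.
The sequence repeats with period 21.

21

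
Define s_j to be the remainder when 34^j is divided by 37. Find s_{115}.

33

Computing terms: s_1 = 34, s_2 = 9, s_3 = 10, s_4 = 7, s_5 = 16, s_6 = 26, s_7 = 33, s_8 = 12, s_9 = 1, s_{10} = 34.
The sequence repeats with period 9.
So s_{115} = s_{1 + ((115-1) mod 9)} = s_7 = 33.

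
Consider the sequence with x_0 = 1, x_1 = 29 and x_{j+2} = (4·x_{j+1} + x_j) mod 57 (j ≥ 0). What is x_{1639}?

Computing terms: x_0 = 1, x_1 = 29, x_2 = 3, x_3 = 41, x_4 = 53, x_5 = 25, x_6 = 39, x_7 = 10, x_8 = 22, x_9 = 41, x_{10} = 15, x_{11} = 44, x_{12} = 20, x_{13} = 10, x_{14} = 3, x_{15} = 22, x_{16} = 34, x_{17} = 44, x_{18} = 39, x_{19} = 29, x_{20} = 41, x_{21} = 22, x_{22} = 15, x_{23} = 25, x_{24} = 1, x_{25} = 29.
Since (x_{24}, x_{25}) = (x_0, x_1) = (1, 29) (two consecutive terms determine the rest), the sequence is periodic with period 24.
So x_{1639} = x_{0 + ((1639-0) mod 24)} = x_7 = 10.

10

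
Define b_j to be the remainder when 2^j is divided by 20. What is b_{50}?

b_1 = 2; b_2 = 4; b_3 = 8; b_4 = 16; b_5 = 12; b_6 = 4.
Since b_6 = b_2 = 4, the sequence is eventually periodic: after a pre-period of length 1 it cycles with period 4.
For j ≥ 2, b_j depends only on (j - 2) mod 4. (50 - 2) mod 4 = 0, so b_{50} = b_2 = 4.

4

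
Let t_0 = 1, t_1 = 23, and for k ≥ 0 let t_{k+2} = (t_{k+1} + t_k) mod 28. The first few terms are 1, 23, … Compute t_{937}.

19

t_0 = 1; t_1 = 23; t_2 = 24; t_3 = 19; t_4 = 15; t_5 = 6; t_6 = 21; t_7 = 27; t_8 = 20; t_9 = 19; t_{10} = 11; t_{11} = 2; t_{12} = 13; t_{13} = 15; t_{14} = 0; t_{15} = 15; t_{16} = 15; t_{17} = 2; t_{18} = 17; t_{19} = 19; t_{20} = 8; t_{21} = 27; t_{22} = 7; t_{23} = 6; t_{24} = 13; t_{25} = 19; t_{26} = 4; t_{27} = 23; t_{28} = 27; t_{29} = 22; t_{30} = 21; t_{31} = 15; t_{32} = 8; t_{33} = 23; t_{34} = 3; t_{35} = 26; t_{36} = 1; t_{37} = 27; t_{38} = 0; t_{39} = 27; t_{40} = 27; t_{41} = 26; t_{42} = 25; t_{43} = 23; t_{44} = 20; t_{45} = 15; t_{46} = 7; t_{47} = 22; t_{48} = 1; t_{49} = 23.
The sequence repeats with period 48.
So t_{937} = t_{0 + ((937-0) mod 48)} = t_{25} = 19.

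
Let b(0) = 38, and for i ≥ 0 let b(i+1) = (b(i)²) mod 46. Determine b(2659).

36

Computing terms: b(0) = 38; b(1) = 18; b(2) = 2; b(3) = 4; b(4) = 16; b(5) = 26; b(6) = 32; b(7) = 12; b(8) = 6; b(9) = 36; b(10) = 8; b(11) = 18.
Since b(11) = b(1) = 18, the sequence is eventually periodic: after a pre-period of length 1 it cycles with period 10.
For i ≥ 1, b(i) depends only on (i - 1) mod 10. (2659 - 1) mod 10 = 8, so b(2659) = b(9) = 36.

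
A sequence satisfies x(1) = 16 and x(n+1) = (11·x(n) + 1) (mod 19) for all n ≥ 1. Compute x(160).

Listing terms: x(1) = 16; x(2) = 6; x(3) = 10; x(4) = 16.
The sequence repeats with period 3.
So x(160) = x(1 + ((160-1) mod 3)) = x(1) = 16.

16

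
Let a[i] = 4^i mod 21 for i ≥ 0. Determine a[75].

We have a[0] = 1,  a[1] = 4,  a[2] = 16,  a[3] = 1.
Since a[3] = a[0] = 1, the sequence is periodic with period 3.
So a[75] = a[0 + ((75-0) mod 3)] = a[0] = 1.

1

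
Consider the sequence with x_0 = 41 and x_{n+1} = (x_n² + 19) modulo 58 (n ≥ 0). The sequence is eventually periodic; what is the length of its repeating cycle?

Listing terms: x_0 = 41,  x_1 = 18,  x_2 = 53,  x_3 = 44,  x_4 = 41.
Since x_4 = x_0 = 41, the sequence is periodic with period 4.

4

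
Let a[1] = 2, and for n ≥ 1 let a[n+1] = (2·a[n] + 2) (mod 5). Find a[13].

We have a[1] = 2, a[2] = 1, a[3] = 4, a[4] = 0, a[5] = 2.
The sequence repeats with period 4.
So a[13] = a[1 + ((13-1) mod 4)] = a[1] = 2.

2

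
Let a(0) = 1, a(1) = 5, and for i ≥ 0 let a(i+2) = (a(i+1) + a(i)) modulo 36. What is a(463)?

a(0) = 1; a(1) = 5; a(2) = 6; a(3) = 11; a(4) = 17; a(5) = 28; a(6) = 9; a(7) = 1; a(8) = 10; a(9) = 11; a(10) = 21; a(11) = 32; a(12) = 17; a(13) = 13; a(14) = 30; a(15) = 7; a(16) = 1; a(17) = 8; a(18) = 9; a(19) = 17; a(20) = 26; a(21) = 7; a(22) = 33; a(23) = 4; a(24) = 1; a(25) = 5.
The sequence repeats with period 24.
(463 - 0) mod 24 = 7, so a(463) = a(7) = 1.

1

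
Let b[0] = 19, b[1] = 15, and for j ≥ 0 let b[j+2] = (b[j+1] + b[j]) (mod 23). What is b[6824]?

b[0] = 19; b[1] = 15; b[2] = 11; b[3] = 3; b[4] = 14; b[5] = 17; b[6] = 8; b[7] = 2; b[8] = 10; b[9] = 12; b[10] = 22; b[11] = 11; b[12] = 10; b[13] = 21; b[14] = 8; b[15] = 6; b[16] = 14; b[17] = 20; b[18] = 11; b[19] = 8; b[20] = 19; b[21] = 4; b[22] = 0; b[23] = 4; b[24] = 4; b[25] = 8; b[26] = 12; b[27] = 20; b[28] = 9; b[29] = 6; b[30] = 15; b[31] = 21; b[32] = 13; b[33] = 11; b[34] = 1; b[35] = 12; b[36] = 13; b[37] = 2; b[38] = 15; b[39] = 17; b[40] = 9; b[41] = 3; b[42] = 12; b[43] = 15; b[44] = 4; b[45] = 19; b[46] = 0; b[47] = 19; b[48] = 19; b[49] = 15.
Since (b[48], b[49]) = (b[0], b[1]) = (19, 15) (two consecutive terms determine the rest), the sequence is periodic with period 48.
(6824 - 0) mod 48 = 8, so b[6824] = b[8] = 10.

10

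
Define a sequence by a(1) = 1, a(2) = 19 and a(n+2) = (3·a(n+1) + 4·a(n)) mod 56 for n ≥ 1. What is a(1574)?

Listing terms: a(1) = 1; a(2) = 19; a(3) = 5; a(4) = 35; a(5) = 13; a(6) = 11; a(7) = 29; a(8) = 19; a(9) = 5.
Since (a(8), a(9)) = (a(2), a(3)) = (19, 5) (two consecutive terms determine the rest), the sequence is eventually periodic: after a pre-period of length 1 it cycles with period 6.
For n ≥ 2, a(n) depends only on (n - 2) mod 6. (1574 - 2) mod 6 = 0, so a(1574) = a(2) = 19.

19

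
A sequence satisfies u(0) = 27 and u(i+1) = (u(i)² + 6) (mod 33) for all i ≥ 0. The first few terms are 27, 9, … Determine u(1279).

u(0) = 27, u(1) = 9, u(2) = 21, u(3) = 18, u(4) = 0, u(5) = 6, u(6) = 9.
Since u(6) = u(1) = 9, the sequence is eventually periodic: after a pre-period of length 1 it cycles with period 5.
For i ≥ 1, u(i) depends only on (i - 1) mod 5. (1279 - 1) mod 5 = 3, so u(1279) = u(4) = 0.

0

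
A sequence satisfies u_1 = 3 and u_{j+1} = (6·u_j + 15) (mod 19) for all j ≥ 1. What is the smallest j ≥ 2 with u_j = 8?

6

Computing terms: u_1 = 3,  u_2 = 14,  u_3 = 4,  u_4 = 1,  u_5 = 2,  u_6 = 8,  u_7 = 6,  u_8 = 13,  u_9 = 17,  u_{10} = 3.
Since u_{10} = u_1 = 3, the sequence is periodic with period 9.
The value 8 first appears (with j ≥ 2) at u_6.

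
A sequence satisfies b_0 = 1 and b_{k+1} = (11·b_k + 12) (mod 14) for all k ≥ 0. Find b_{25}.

b_0 = 1, b_1 = 9, b_2 = 13, b_3 = 1.
Since b_3 = b_0 = 1, the sequence is periodic with period 3.
(25 - 0) mod 3 = 1, so b_{25} = b_1 = 9.

9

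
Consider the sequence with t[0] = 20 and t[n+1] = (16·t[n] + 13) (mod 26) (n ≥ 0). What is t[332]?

11

Computing terms: t[0] = 20,  t[1] = 21,  t[2] = 11,  t[3] = 7,  t[4] = 21.
Since t[4] = t[1] = 21, the sequence is eventually periodic: after a pre-period of length 1 it cycles with period 3.
For n ≥ 1, t[n] depends only on (n - 1) mod 3. (332 - 1) mod 3 = 1, so t[332] = t[2] = 11.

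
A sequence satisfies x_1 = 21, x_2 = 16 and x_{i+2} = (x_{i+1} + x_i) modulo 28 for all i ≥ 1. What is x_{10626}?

Listing terms: x_1 = 21, x_2 = 16, x_3 = 9, x_4 = 25, x_5 = 6, x_6 = 3, x_7 = 9, x_8 = 12, x_9 = 21, x_{10} = 5, x_{11} = 26, x_{12} = 3, x_{13} = 1, x_{14} = 4, x_{15} = 5, x_{16} = 9, x_{17} = 14, x_{18} = 23, x_{19} = 9, x_{20} = 4, x_{21} = 13, x_{22} = 17, x_{23} = 2, x_{24} = 19, x_{25} = 21, x_{26} = 12, x_{27} = 5, x_{28} = 17, x_{29} = 22, x_{30} = 11, x_{31} = 5, x_{32} = 16, x_{33} = 21, x_{34} = 9, x_{35} = 2, x_{36} = 11, x_{37} = 13, x_{38} = 24, x_{39} = 9, x_{40} = 5, x_{41} = 14, x_{42} = 19, x_{43} = 5, x_{44} = 24, x_{45} = 1, x_{46} = 25, x_{47} = 26, x_{48} = 23, x_{49} = 21, x_{50} = 16.
Since (x_{49}, x_{50}) = (x_1, x_2) = (21, 16) (two consecutive terms determine the rest), the sequence is periodic with period 48.
So x_{10626} = x_{1 + ((10626-1) mod 48)} = x_{18} = 23.

23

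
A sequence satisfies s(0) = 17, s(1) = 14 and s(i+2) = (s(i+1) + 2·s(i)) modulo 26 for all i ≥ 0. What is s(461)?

Listing terms: s(0) = 17; s(1) = 14; s(2) = 22; s(3) = 24; s(4) = 16; s(5) = 12; s(6) = 18; s(7) = 16; s(8) = 0; s(9) = 6; s(10) = 6; s(11) = 18; s(12) = 4; s(13) = 14; s(14) = 22.
Since (s(13), s(14)) = (s(1), s(2)) = (14, 22) (two consecutive terms determine the rest), the sequence is eventually periodic: after a pre-period of length 1 it cycles with period 12.
For i ≥ 1, s(i) depends only on (i - 1) mod 12. (461 - 1) mod 12 = 4, so s(461) = s(5) = 12.

12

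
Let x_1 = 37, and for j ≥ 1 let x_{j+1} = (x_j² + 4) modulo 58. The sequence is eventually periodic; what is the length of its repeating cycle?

x_1 = 37,  x_2 = 39,  x_3 = 17,  x_4 = 3,  x_5 = 13,  x_6 = 57,  x_7 = 5,  x_8 = 29,  x_9 = 33,  x_{10} = 49,  x_{11} = 27,  x_{12} = 37.
The sequence repeats with period 11.

11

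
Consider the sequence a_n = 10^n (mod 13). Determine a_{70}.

3

We have a_1 = 10,  a_2 = 9,  a_3 = 12,  a_4 = 3,  a_5 = 4,  a_6 = 1,  a_7 = 10.
The sequence repeats with period 6.
So a_{70} = a_{1 + ((70-1) mod 6)} = a_4 = 3.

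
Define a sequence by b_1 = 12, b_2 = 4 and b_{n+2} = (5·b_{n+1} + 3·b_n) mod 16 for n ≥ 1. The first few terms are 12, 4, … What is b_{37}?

12

Listing terms: b_1 = 12; b_2 = 4; b_3 = 8; b_4 = 4; b_5 = 12; b_6 = 8; b_7 = 12; b_8 = 4.
The sequence repeats with period 6.
So b_{37} = b_{1 + ((37-1) mod 6)} = b_1 = 12.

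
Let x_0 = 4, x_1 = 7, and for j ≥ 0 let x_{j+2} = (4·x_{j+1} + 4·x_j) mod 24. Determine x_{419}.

x_0 = 4, x_1 = 7, x_2 = 20, x_3 = 12, x_4 = 8, x_5 = 8, x_6 = 16, x_7 = 0, x_8 = 16, x_9 = 16, x_{10} = 8, x_{11} = 0, x_{12} = 8, x_{13} = 8.
Since (x_{12}, x_{13}) = (x_4, x_5) = (8, 8) (two consecutive terms determine the rest), the sequence is eventually periodic: after a pre-period of length 4 it cycles with period 8.
For j ≥ 4, x_j depends only on (j - 4) mod 8. (419 - 4) mod 8 = 7, so x_{419} = x_{11} = 0.

0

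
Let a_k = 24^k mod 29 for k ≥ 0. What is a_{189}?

1

Listing terms: a_0 = 1, a_1 = 24, a_2 = 25, a_3 = 20, a_4 = 16, a_5 = 7, a_6 = 23, a_7 = 1.
Since a_7 = a_0 = 1, the sequence is periodic with period 7.
So a_{189} = a_{0 + ((189-0) mod 7)} = a_0 = 1.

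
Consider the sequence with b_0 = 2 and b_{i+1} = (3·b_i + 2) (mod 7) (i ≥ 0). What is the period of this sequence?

Listing terms: b_0 = 2; b_1 = 1; b_2 = 5; b_3 = 3; b_4 = 4; b_5 = 0; b_6 = 2.
Since b_6 = b_0 = 2, the sequence is periodic with period 6.

6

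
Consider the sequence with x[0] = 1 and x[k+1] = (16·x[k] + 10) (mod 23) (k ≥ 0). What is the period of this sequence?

Computing terms: x[0] = 1; x[1] = 3; x[2] = 12; x[3] = 18; x[4] = 22; x[5] = 17; x[6] = 6; x[7] = 14; x[8] = 4; x[9] = 5; x[10] = 21; x[11] = 1.
The sequence repeats with period 11.

11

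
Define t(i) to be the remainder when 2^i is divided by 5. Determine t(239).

3

Computing terms: t(0) = 1, t(1) = 2, t(2) = 4, t(3) = 3, t(4) = 1.
Since t(4) = t(0) = 1, the sequence is periodic with period 4.
(239 - 0) mod 4 = 3, so t(239) = t(3) = 3.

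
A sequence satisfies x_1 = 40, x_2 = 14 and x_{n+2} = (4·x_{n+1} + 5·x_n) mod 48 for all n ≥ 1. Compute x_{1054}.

14

We have x_1 = 40, x_2 = 14, x_3 = 16, x_4 = 38, x_5 = 40, x_6 = 14.
Since (x_5, x_6) = (x_1, x_2) = (40, 14) (two consecutive terms determine the rest), the sequence is periodic with period 4.
So x_{1054} = x_{1 + ((1054-1) mod 4)} = x_2 = 14.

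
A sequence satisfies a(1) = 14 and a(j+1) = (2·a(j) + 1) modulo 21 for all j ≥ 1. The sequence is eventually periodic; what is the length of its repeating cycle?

3

Listing terms: a(1) = 14, a(2) = 8, a(3) = 17, a(4) = 14.
Since a(4) = a(1) = 14, the sequence is periodic with period 3.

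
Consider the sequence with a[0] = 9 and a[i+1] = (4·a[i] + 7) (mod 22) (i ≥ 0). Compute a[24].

17

a[0] = 9; a[1] = 21; a[2] = 3; a[3] = 19; a[4] = 17; a[5] = 9.
The sequence repeats with period 5.
(24 - 0) mod 5 = 4, so a[24] = a[4] = 17.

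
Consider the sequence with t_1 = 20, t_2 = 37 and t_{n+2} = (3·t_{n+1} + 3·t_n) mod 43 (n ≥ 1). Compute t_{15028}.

22

Computing terms: t_1 = 20, t_2 = 37, t_3 = 42, t_4 = 22, t_5 = 20, t_6 = 40, t_7 = 8, t_8 = 15, t_9 = 26, t_{10} = 37, t_{11} = 17, t_{12} = 33, t_{13} = 21, t_{14} = 33, t_{15} = 33, t_{16} = 26, t_{17} = 5, t_{18} = 7, t_{19} = 36, t_{20} = 0, t_{21} = 22, t_{22} = 23, t_{23} = 6, t_{24} = 1, t_{25} = 21, t_{26} = 23, t_{27} = 3, t_{28} = 35, t_{29} = 28, t_{30} = 17, t_{31} = 6, t_{32} = 26, t_{33} = 10, t_{34} = 22, t_{35} = 10, t_{36} = 10, t_{37} = 17, t_{38} = 38, t_{39} = 36, t_{40} = 7, t_{41} = 0, t_{42} = 21, t_{43} = 20, t_{44} = 37.
The sequence repeats with period 42.
So t_{15028} = t_{1 + ((15028-1) mod 42)} = t_{34} = 22.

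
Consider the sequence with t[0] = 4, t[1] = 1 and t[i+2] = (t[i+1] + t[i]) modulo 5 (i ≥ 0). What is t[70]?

t[0] = 4; t[1] = 1; t[2] = 0; t[3] = 1; t[4] = 1; t[5] = 2; t[6] = 3; t[7] = 0; t[8] = 3; t[9] = 3; t[10] = 1; t[11] = 4; t[12] = 0; t[13] = 4; t[14] = 4; t[15] = 3; t[16] = 2; t[17] = 0; t[18] = 2; t[19] = 2; t[20] = 4; t[21] = 1.
The sequence repeats with period 20.
So t[70] = t[0 + ((70-0) mod 20)] = t[10] = 1.

1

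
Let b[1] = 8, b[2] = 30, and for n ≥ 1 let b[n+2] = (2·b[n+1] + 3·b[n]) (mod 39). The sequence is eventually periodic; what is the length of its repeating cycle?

6

b[1] = 8,  b[2] = 30,  b[3] = 6,  b[4] = 24,  b[5] = 27,  b[6] = 9,  b[7] = 21,  b[8] = 30,  b[9] = 6.
Since (b[8], b[9]) = (b[2], b[3]) = (30, 6) (two consecutive terms determine the rest), the sequence is eventually periodic: after a pre-period of length 1 it cycles with period 6.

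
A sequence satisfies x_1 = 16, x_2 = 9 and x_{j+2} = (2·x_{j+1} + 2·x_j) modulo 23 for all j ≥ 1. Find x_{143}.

22

Listing terms: x_1 = 16,  x_2 = 9,  x_3 = 4,  x_4 = 3,  x_5 = 14,  x_6 = 11,  x_7 = 4,  x_8 = 7,  x_9 = 22,  x_{10} = 12,  x_{11} = 22,  x_{12} = 22,  x_{13} = 19,  x_{14} = 13,  x_{15} = 18,  x_{16} = 16,  x_{17} = 22,  x_{18} = 7,  x_{19} = 12,  x_{20} = 15,  x_{21} = 8,  x_{22} = 0,  x_{23} = 16,  x_{24} = 9.
Since (x_{23}, x_{24}) = (x_1, x_2) = (16, 9) (two consecutive terms determine the rest), the sequence is periodic with period 22.
(143 - 1) mod 22 = 10, so x_{143} = x_{11} = 22.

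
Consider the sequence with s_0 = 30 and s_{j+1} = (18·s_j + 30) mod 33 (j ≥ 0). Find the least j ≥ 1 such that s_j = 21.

Computing terms: s_0 = 30,  s_1 = 9,  s_2 = 27,  s_3 = 21,  s_4 = 12,  s_5 = 15,  s_6 = 3,  s_7 = 18,  s_8 = 24,  s_9 = 0,  s_{10} = 30.
The sequence repeats with period 10.
The value 21 first appears (with j ≥ 1) at s_3.

3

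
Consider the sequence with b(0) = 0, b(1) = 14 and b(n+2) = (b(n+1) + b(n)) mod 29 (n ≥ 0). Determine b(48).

b(0) = 0,  b(1) = 14,  b(2) = 14,  b(3) = 28,  b(4) = 13,  b(5) = 12,  b(6) = 25,  b(7) = 8,  b(8) = 4,  b(9) = 12,  b(10) = 16,  b(11) = 28,  b(12) = 15,  b(13) = 14,  b(14) = 0,  b(15) = 14.
Since (b(14), b(15)) = (b(0), b(1)) = (0, 14) (two consecutive terms determine the rest), the sequence is periodic with period 14.
So b(48) = b(0 + ((48-0) mod 14)) = b(6) = 25.

25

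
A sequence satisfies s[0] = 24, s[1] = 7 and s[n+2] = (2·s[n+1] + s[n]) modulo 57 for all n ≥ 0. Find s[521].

We have s[0] = 24; s[1] = 7; s[2] = 38; s[3] = 26; s[4] = 33; s[5] = 35; s[6] = 46; s[7] = 13; s[8] = 15; s[9] = 43; s[10] = 44; s[11] = 17; s[12] = 21; s[13] = 2; s[14] = 25; s[15] = 52; s[16] = 15; s[17] = 25; s[18] = 8; s[19] = 41; s[20] = 33; s[21] = 50; s[22] = 19; s[23] = 31; s[24] = 24; s[25] = 22; s[26] = 11; s[27] = 44; s[28] = 42; s[29] = 14; s[30] = 13; s[31] = 40; s[32] = 36; s[33] = 55; s[34] = 32; s[35] = 5; s[36] = 42; s[37] = 32; s[38] = 49; s[39] = 16; s[40] = 24; s[41] = 7.
The sequence repeats with period 40.
So s[521] = s[0 + ((521-0) mod 40)] = s[1] = 7.

7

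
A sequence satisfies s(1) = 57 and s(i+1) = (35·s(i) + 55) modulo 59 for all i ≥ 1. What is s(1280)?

s(1) = 57, s(2) = 44, s(3) = 2, s(4) = 7, s(5) = 5, s(6) = 53, s(7) = 22, s(8) = 58, s(9) = 20, s(10) = 47, s(11) = 48, s(12) = 24, s(13) = 10, s(14) = 51, s(15) = 11, s(16) = 27, s(17) = 56, s(18) = 9, s(19) = 16, s(20) = 25, s(21) = 45, s(22) = 37, s(23) = 52, s(24) = 46, s(25) = 13, s(26) = 38, s(27) = 28, s(28) = 32, s(29) = 54, s(30) = 57.
Since s(30) = s(1) = 57, the sequence is periodic with period 29.
So s(1280) = s(1 + ((1280-1) mod 29)) = s(4) = 7.

7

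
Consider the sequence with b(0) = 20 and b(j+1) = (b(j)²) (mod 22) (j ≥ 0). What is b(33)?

Listing terms: b(0) = 20; b(1) = 4; b(2) = 16; b(3) = 14; b(4) = 20.
Since b(4) = b(0) = 20, the sequence is periodic with period 4.
So b(33) = b(0 + ((33-0) mod 4)) = b(1) = 4.

4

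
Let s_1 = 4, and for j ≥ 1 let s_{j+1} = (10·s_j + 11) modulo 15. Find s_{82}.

Listing terms: s_1 = 4, s_2 = 6, s_3 = 11, s_4 = 1, s_5 = 6.
Since s_5 = s_2 = 6, the sequence is eventually periodic: after a pre-period of length 1 it cycles with period 3.
For j ≥ 2, s_j depends only on (j - 2) mod 3. (82 - 2) mod 3 = 2, so s_{82} = s_4 = 1.

1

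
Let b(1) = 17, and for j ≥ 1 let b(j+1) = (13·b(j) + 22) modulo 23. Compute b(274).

1

We have b(1) = 17,  b(2) = 13,  b(3) = 7,  b(4) = 21,  b(5) = 19,  b(6) = 16,  b(7) = 0,  b(8) = 22,  b(9) = 9,  b(10) = 1,  b(11) = 12,  b(12) = 17.
Since b(12) = b(1) = 17, the sequence is periodic with period 11.
(274 - 1) mod 11 = 9, so b(274) = b(10) = 1.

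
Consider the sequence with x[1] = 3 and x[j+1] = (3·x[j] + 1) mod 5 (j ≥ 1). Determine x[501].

Computing terms: x[1] = 3,  x[2] = 0,  x[3] = 1,  x[4] = 4,  x[5] = 3.
The sequence repeats with period 4.
So x[501] = x[1 + ((501-1) mod 4)] = x[1] = 3.

3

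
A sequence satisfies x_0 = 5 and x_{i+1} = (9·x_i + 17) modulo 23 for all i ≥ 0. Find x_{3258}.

x_0 = 5, x_1 = 16, x_2 = 0, x_3 = 17, x_4 = 9, x_5 = 6, x_6 = 2, x_7 = 12, x_8 = 10, x_9 = 15, x_{10} = 14, x_{11} = 5.
The sequence repeats with period 11.
(3258 - 0) mod 11 = 2, so x_{3258} = x_2 = 0.

0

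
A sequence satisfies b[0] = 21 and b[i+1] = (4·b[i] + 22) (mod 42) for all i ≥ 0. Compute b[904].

We have b[0] = 21; b[1] = 22; b[2] = 26; b[3] = 0; b[4] = 22.
Since b[4] = b[1] = 22, the sequence is eventually periodic: after a pre-period of length 1 it cycles with period 3.
For i ≥ 1, b[i] depends only on (i - 1) mod 3. (904 - 1) mod 3 = 0, so b[904] = b[1] = 22.

22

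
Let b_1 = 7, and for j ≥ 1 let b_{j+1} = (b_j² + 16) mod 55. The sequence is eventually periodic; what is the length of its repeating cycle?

We have b_1 = 7,  b_2 = 10,  b_3 = 6,  b_4 = 52,  b_5 = 25,  b_6 = 36,  b_7 = 47,  b_8 = 25.
Since b_8 = b_5 = 25, the sequence is eventually periodic: after a pre-period of length 4 it cycles with period 3.

3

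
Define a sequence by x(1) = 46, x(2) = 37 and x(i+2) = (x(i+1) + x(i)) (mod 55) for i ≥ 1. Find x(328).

24

We have x(1) = 46; x(2) = 37; x(3) = 28; x(4) = 10; x(5) = 38; x(6) = 48; x(7) = 31; x(8) = 24; x(9) = 0; x(10) = 24; x(11) = 24; x(12) = 48; x(13) = 17; x(14) = 10; x(15) = 27; x(16) = 37; x(17) = 9; x(18) = 46; x(19) = 0; x(20) = 46; x(21) = 46; x(22) = 37.
Since (x(21), x(22)) = (x(1), x(2)) = (46, 37) (two consecutive terms determine the rest), the sequence is periodic with period 20.
So x(328) = x(1 + ((328-1) mod 20)) = x(8) = 24.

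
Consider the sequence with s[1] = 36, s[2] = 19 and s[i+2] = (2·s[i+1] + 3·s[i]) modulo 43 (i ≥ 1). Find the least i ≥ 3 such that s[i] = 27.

7

Listing terms: s[1] = 36; s[2] = 19; s[3] = 17; s[4] = 5; s[5] = 18; s[6] = 8; s[7] = 27; s[8] = 35; s[9] = 22; s[10] = 20; s[11] = 20; s[12] = 14; s[13] = 2; s[14] = 3; s[15] = 12; s[16] = 33; s[17] = 16; s[18] = 2; s[19] = 9; s[20] = 24; s[21] = 32; s[22] = 7; s[23] = 24; s[24] = 26; s[25] = 38; s[26] = 25; s[27] = 35; s[28] = 16; s[29] = 8; s[30] = 21; s[31] = 23; s[32] = 23; s[33] = 29; s[34] = 41; s[35] = 40; s[36] = 31; s[37] = 10; s[38] = 27; s[39] = 41; s[40] = 34; s[41] = 19; s[42] = 11; s[43] = 36; s[44] = 19.
Since (s[43], s[44]) = (s[1], s[2]) = (36, 19) (two consecutive terms determine the rest), the sequence is periodic with period 42.
The value 27 first appears (with i ≥ 3) at s[7].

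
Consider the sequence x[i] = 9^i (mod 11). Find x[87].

4

x[0] = 1; x[1] = 9; x[2] = 4; x[3] = 3; x[4] = 5; x[5] = 1.
The sequence repeats with period 5.
So x[87] = x[0 + ((87-0) mod 5)] = x[2] = 4.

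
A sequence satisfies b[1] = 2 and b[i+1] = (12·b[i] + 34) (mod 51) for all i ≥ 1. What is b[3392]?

Listing terms: b[1] = 2, b[2] = 7, b[3] = 16, b[4] = 22, b[5] = 43, b[6] = 40, b[7] = 4, b[8] = 31, b[9] = 49, b[10] = 10, b[11] = 1, b[12] = 46, b[13] = 25, b[14] = 28, b[15] = 13, b[16] = 37, b[17] = 19, b[18] = 7.
Since b[18] = b[2] = 7, the sequence is eventually periodic: after a pre-period of length 1 it cycles with period 16.
For i ≥ 2, b[i] depends only on (i - 2) mod 16. (3392 - 2) mod 16 = 14, so b[3392] = b[16] = 37.

37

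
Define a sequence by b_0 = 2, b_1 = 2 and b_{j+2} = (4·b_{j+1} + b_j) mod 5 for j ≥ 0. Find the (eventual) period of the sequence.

20

Listing terms: b_0 = 2,  b_1 = 2,  b_2 = 0,  b_3 = 2,  b_4 = 3,  b_5 = 4,  b_6 = 4,  b_7 = 0,  b_8 = 4,  b_9 = 1,  b_{10} = 3,  b_{11} = 3,  b_{12} = 0,  b_{13} = 3,  b_{14} = 2,  b_{15} = 1,  b_{16} = 1,  b_{17} = 0,  b_{18} = 1,  b_{19} = 4,  b_{20} = 2,  b_{21} = 2.
Since (b_{20}, b_{21}) = (b_0, b_1) = (2, 2) (two consecutive terms determine the rest), the sequence is periodic with period 20.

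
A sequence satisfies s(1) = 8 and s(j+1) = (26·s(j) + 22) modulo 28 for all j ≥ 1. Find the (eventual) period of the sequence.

6

Listing terms: s(1) = 8,  s(2) = 6,  s(3) = 10,  s(4) = 2,  s(5) = 18,  s(6) = 14,  s(7) = 22,  s(8) = 6.
Since s(8) = s(2) = 6, the sequence is eventually periodic: after a pre-period of length 1 it cycles with period 6.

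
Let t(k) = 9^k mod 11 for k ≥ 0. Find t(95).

1

We have t(0) = 1,  t(1) = 9,  t(2) = 4,  t(3) = 3,  t(4) = 5,  t(5) = 1.
Since t(5) = t(0) = 1, the sequence is periodic with period 5.
So t(95) = t(0 + ((95-0) mod 5)) = t(0) = 1.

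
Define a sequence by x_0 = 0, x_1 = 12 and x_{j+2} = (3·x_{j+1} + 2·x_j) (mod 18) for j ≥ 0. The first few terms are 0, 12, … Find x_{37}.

12

We have x_0 = 0, x_1 = 12, x_2 = 0, x_3 = 6, x_4 = 0, x_5 = 12.
Since (x_4, x_5) = (x_0, x_1) = (0, 12) (two consecutive terms determine the rest), the sequence is periodic with period 4.
(37 - 0) mod 4 = 1, so x_{37} = x_1 = 12.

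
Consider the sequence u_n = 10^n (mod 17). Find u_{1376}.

We have u_1 = 10,  u_2 = 15,  u_3 = 14,  u_4 = 4,  u_5 = 6,  u_6 = 9,  u_7 = 5,  u_8 = 16,  u_9 = 7,  u_{10} = 2,  u_{11} = 3,  u_{12} = 13,  u_{13} = 11,  u_{14} = 8,  u_{15} = 12,  u_{16} = 1,  u_{17} = 10.
The sequence repeats with period 16.
So u_{1376} = u_{1 + ((1376-1) mod 16)} = u_{16} = 1.

1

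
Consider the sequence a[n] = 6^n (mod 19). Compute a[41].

5

a[1] = 6; a[2] = 17; a[3] = 7; a[4] = 4; a[5] = 5; a[6] = 11; a[7] = 9; a[8] = 16; a[9] = 1; a[10] = 6.
The sequence repeats with period 9.
So a[41] = a[1 + ((41-1) mod 9)] = a[5] = 5.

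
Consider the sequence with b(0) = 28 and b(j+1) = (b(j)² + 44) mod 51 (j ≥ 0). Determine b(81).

b(0) = 28,  b(1) = 12,  b(2) = 35,  b(3) = 45,  b(4) = 29,  b(5) = 18,  b(6) = 11,  b(7) = 12.
Since b(7) = b(1) = 12, the sequence is eventually periodic: after a pre-period of length 1 it cycles with period 6.
For j ≥ 1, b(j) depends only on (j - 1) mod 6. (81 - 1) mod 6 = 2, so b(81) = b(3) = 45.

45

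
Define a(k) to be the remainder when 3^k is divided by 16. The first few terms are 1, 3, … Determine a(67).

11

Computing terms: a(0) = 1, a(1) = 3, a(2) = 9, a(3) = 11, a(4) = 1.
Since a(4) = a(0) = 1, the sequence is periodic with period 4.
(67 - 0) mod 4 = 3, so a(67) = a(3) = 11.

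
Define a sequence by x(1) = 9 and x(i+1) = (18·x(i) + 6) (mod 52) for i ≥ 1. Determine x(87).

14

Computing terms: x(1) = 9; x(2) = 12; x(3) = 14; x(4) = 50; x(5) = 22; x(6) = 38; x(7) = 14.
Since x(7) = x(3) = 14, the sequence is eventually periodic: after a pre-period of length 2 it cycles with period 4.
For i ≥ 3, x(i) depends only on (i - 3) mod 4. (87 - 3) mod 4 = 0, so x(87) = x(3) = 14.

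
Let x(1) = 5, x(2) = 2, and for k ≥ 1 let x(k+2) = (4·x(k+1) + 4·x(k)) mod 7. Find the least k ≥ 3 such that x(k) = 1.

Listing terms: x(1) = 5,  x(2) = 2,  x(3) = 0,  x(4) = 1,  x(5) = 4,  x(6) = 6,  x(7) = 5,  x(8) = 2.
The sequence repeats with period 6.
The value 1 first appears (with k ≥ 3) at x(4).

4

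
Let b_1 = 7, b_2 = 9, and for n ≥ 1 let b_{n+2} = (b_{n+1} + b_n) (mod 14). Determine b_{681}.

0

Listing terms: b_1 = 7,  b_2 = 9,  b_3 = 2,  b_4 = 11,  b_5 = 13,  b_6 = 10,  b_7 = 9,  b_8 = 5,  b_9 = 0,  b_{10} = 5,  b_{11} = 5,  b_{12} = 10,  b_{13} = 1,  b_{14} = 11,  b_{15} = 12,  b_{16} = 9,  b_{17} = 7,  b_{18} = 2,  b_{19} = 9,  b_{20} = 11,  b_{21} = 6,  b_{22} = 3,  b_{23} = 9,  b_{24} = 12,  b_{25} = 7,  b_{26} = 5,  b_{27} = 12,  b_{28} = 3,  b_{29} = 1,  b_{30} = 4,  b_{31} = 5,  b_{32} = 9,  b_{33} = 0,  b_{34} = 9,  b_{35} = 9,  b_{36} = 4,  b_{37} = 13,  b_{38} = 3,  b_{39} = 2,  b_{40} = 5,  b_{41} = 7,  b_{42} = 12,  b_{43} = 5,  b_{44} = 3,  b_{45} = 8,  b_{46} = 11,  b_{47} = 5,  b_{48} = 2,  b_{49} = 7,  b_{50} = 9.
Since (b_{49}, b_{50}) = (b_1, b_2) = (7, 9) (two consecutive terms determine the rest), the sequence is periodic with period 48.
(681 - 1) mod 48 = 8, so b_{681} = b_9 = 0.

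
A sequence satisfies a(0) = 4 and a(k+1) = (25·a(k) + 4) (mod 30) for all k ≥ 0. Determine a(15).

4

We have a(0) = 4; a(1) = 14; a(2) = 24; a(3) = 4.
Since a(3) = a(0) = 4, the sequence is periodic with period 3.
(15 - 0) mod 3 = 0, so a(15) = a(0) = 4.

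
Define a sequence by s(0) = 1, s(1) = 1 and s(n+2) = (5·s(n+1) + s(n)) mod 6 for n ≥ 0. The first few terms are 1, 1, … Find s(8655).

Listing terms: s(0) = 1, s(1) = 1, s(2) = 0, s(3) = 1, s(4) = 5, s(5) = 2, s(6) = 3, s(7) = 5, s(8) = 4, s(9) = 1, s(10) = 3, s(11) = 4, s(12) = 5, s(13) = 5, s(14) = 0, s(15) = 5, s(16) = 1, s(17) = 4, s(18) = 3, s(19) = 1, s(20) = 2, s(21) = 5, s(22) = 3, s(23) = 2, s(24) = 1, s(25) = 1.
Since (s(24), s(25)) = (s(0), s(1)) = (1, 1) (two consecutive terms determine the rest), the sequence is periodic with period 24.
(8655 - 0) mod 24 = 15, so s(8655) = s(15) = 5.

5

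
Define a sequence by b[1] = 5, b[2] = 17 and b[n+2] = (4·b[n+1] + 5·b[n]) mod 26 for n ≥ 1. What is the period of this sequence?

4

b[1] = 5, b[2] = 17, b[3] = 15, b[4] = 15, b[5] = 5, b[6] = 17.
The sequence repeats with period 4.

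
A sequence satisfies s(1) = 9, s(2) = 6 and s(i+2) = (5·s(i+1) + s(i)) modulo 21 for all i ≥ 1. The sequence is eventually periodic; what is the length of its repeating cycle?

6

We have s(1) = 9, s(2) = 6, s(3) = 18, s(4) = 12, s(5) = 15, s(6) = 3, s(7) = 9, s(8) = 6.
The sequence repeats with period 6.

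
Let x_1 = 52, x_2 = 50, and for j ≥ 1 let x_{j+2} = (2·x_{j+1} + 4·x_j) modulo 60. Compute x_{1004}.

We have x_1 = 52; x_2 = 50; x_3 = 8; x_4 = 36; x_5 = 44; x_6 = 52; x_7 = 40; x_8 = 48; x_9 = 16; x_{10} = 44; x_{11} = 32; x_{12} = 0; x_{13} = 8; x_{14} = 16; x_{15} = 4; x_{16} = 12; x_{17} = 40; x_{18} = 8; x_{19} = 56; x_{20} = 24; x_{21} = 32; x_{22} = 40; x_{23} = 28; x_{24} = 36; x_{25} = 4; x_{26} = 32; x_{27} = 20; x_{28} = 48; x_{29} = 56; x_{30} = 4; x_{31} = 52; x_{32} = 0; x_{33} = 28; x_{34} = 56; x_{35} = 44; x_{36} = 12; x_{37} = 20; x_{38} = 28; x_{39} = 16; x_{40} = 24; x_{41} = 52; x_{42} = 20; x_{43} = 8; x_{44} = 36.
Since (x_{43}, x_{44}) = (x_3, x_4) = (8, 36) (two consecutive terms determine the rest), the sequence is eventually periodic: after a pre-period of length 2 it cycles with period 40.
For j ≥ 3, x_j depends only on (j - 3) mod 40. (1004 - 3) mod 40 = 1, so x_{1004} = x_4 = 36.

36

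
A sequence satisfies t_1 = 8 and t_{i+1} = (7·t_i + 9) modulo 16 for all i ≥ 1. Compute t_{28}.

We have t_1 = 8, t_2 = 1, t_3 = 0, t_4 = 9, t_5 = 8.
The sequence repeats with period 4.
So t_{28} = t_{1 + ((28-1) mod 4)} = t_4 = 9.

9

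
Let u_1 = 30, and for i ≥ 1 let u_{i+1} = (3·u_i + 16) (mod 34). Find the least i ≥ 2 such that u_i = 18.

u_1 = 30,  u_2 = 4,  u_3 = 28,  u_4 = 32,  u_5 = 10,  u_6 = 12,  u_7 = 18,  u_8 = 2,  u_9 = 22,  u_{10} = 14,  u_{11} = 24,  u_{12} = 20,  u_{13} = 8,  u_{14} = 6,  u_{15} = 0,  u_{16} = 16,  u_{17} = 30.
The sequence repeats with period 16.
The value 18 first appears (with i ≥ 2) at u_7.

7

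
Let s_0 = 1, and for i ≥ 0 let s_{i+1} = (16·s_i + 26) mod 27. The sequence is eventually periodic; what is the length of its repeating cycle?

We have s_0 = 1,  s_1 = 15,  s_2 = 23,  s_3 = 16,  s_4 = 12,  s_5 = 2,  s_6 = 4,  s_7 = 9,  s_8 = 8,  s_9 = 19,  s_{10} = 6,  s_{11} = 14,  s_{12} = 7,  s_{13} = 3,  s_{14} = 20,  s_{15} = 22,  s_{16} = 0,  s_{17} = 26,  s_{18} = 10,  s_{19} = 24,  s_{20} = 5,  s_{21} = 25,  s_{22} = 21,  s_{23} = 11,  s_{24} = 13,  s_{25} = 18,  s_{26} = 17,  s_{27} = 1.
Since s_{27} = s_0 = 1, the sequence is periodic with period 27.

27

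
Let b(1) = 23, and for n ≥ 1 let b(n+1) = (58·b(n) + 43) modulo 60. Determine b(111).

Computing terms: b(1) = 23, b(2) = 57, b(3) = 49, b(4) = 5, b(5) = 33, b(6) = 37, b(7) = 29, b(8) = 45, b(9) = 13, b(10) = 17, b(11) = 9, b(12) = 25, b(13) = 53, b(14) = 57.
Since b(14) = b(2) = 57, the sequence is eventually periodic: after a pre-period of length 1 it cycles with period 12.
For n ≥ 2, b(n) depends only on (n - 2) mod 12. (111 - 2) mod 12 = 1, so b(111) = b(3) = 49.

49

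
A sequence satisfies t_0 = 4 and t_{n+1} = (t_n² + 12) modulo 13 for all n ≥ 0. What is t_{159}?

Computing terms: t_0 = 4; t_1 = 2; t_2 = 3; t_3 = 8; t_4 = 11; t_5 = 3.
Since t_5 = t_2 = 3, the sequence is eventually periodic: after a pre-period of length 2 it cycles with period 3.
For n ≥ 2, t_n depends only on (n - 2) mod 3. (159 - 2) mod 3 = 1, so t_{159} = t_3 = 8.

8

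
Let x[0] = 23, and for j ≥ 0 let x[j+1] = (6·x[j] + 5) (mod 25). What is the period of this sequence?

5

Computing terms: x[0] = 23, x[1] = 18, x[2] = 13, x[3] = 8, x[4] = 3, x[5] = 23.
Since x[5] = x[0] = 23, the sequence is periodic with period 5.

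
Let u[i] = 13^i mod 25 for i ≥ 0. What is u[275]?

7

Computing terms: u[0] = 1; u[1] = 13; u[2] = 19; u[3] = 22; u[4] = 11; u[5] = 18; u[6] = 9; u[7] = 17; u[8] = 21; u[9] = 23; u[10] = 24; u[11] = 12; u[12] = 6; u[13] = 3; u[14] = 14; u[15] = 7; u[16] = 16; u[17] = 8; u[18] = 4; u[19] = 2; u[20] = 1.
Since u[20] = u[0] = 1, the sequence is periodic with period 20.
(275 - 0) mod 20 = 15, so u[275] = u[15] = 7.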